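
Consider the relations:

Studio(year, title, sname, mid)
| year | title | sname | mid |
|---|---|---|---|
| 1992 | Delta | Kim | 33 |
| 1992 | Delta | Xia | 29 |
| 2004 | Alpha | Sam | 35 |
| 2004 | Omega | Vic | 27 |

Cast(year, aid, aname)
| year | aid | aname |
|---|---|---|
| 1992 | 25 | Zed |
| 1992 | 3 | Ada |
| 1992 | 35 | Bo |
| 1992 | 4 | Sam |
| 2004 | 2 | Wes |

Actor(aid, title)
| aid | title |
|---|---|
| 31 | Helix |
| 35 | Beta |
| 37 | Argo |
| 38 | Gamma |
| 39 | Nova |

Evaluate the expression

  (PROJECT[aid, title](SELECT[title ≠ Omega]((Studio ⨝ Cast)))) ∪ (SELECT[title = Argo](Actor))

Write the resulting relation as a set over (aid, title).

{(2, Alpha), (25, Delta), (3, Delta), (35, Delta), (37, Argo), (4, Delta)}

Joining Studio and Cast on year yields {(1992, Delta, Kim, 33, 25, Zed), (1992, Delta, Kim, 33, 3, Ada), (1992, Delta, Kim, 33, 35, Bo), (1992, Delta, Kim, 33, 4, Sam), (1992, Delta, Xia, 29, 25, Zed), (1992, Delta, Xia, 29, 3, Ada), (1992, Delta, Xia, 29, 35, Bo), (1992, Delta, Xia, 29, 4, Sam), (2004, Alpha, Sam, 35, 2, Wes), (2004, Omega, Vic, 27, 2, Wes)}.
Selection title ≠ Omega: {(1992, Delta, Kim, 33, 25, Zed), (1992, Delta, Kim, 33, 3, Ada), (1992, Delta, Kim, 33, 35, Bo), (1992, Delta, Kim, 33, 4, Sam), (1992, Delta, Xia, 29, 25, Zed), (1992, Delta, Xia, 29, 3, Ada), (1992, Delta, Xia, 29, 35, Bo), (1992, Delta, Xia, 29, 4, Sam), (2004, Alpha, Sam, 35, 2, Wes)}
π_{aid, title} gives {(2, Alpha), (25, Delta), (3, Delta), (35, Delta), (4, Delta)} (4 duplicate(s) eliminated).
Selection title = Argo: {(37, Argo)}
Set union of the two operands is {(2, Alpha), (25, Delta), (3, Delta), (35, Delta), (37, Argo), (4, Delta)}.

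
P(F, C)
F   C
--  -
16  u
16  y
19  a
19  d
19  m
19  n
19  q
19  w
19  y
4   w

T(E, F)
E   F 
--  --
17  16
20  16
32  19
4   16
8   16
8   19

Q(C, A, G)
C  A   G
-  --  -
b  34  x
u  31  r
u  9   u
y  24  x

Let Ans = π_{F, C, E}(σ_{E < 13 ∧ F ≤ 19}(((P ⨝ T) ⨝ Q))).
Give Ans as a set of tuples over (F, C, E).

{(16, u, 4), (16, u, 8), (16, y, 4), (16, y, 8), (19, y, 8)}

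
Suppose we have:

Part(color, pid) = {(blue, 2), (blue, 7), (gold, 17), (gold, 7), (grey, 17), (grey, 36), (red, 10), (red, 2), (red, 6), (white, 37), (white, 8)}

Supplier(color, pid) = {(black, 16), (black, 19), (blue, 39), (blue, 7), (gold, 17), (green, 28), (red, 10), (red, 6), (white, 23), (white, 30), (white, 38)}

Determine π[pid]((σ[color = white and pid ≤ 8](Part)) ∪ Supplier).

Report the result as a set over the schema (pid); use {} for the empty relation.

{10, 16, 17, 19, 23, 28, 30, 38, 39, 6, 7, 8}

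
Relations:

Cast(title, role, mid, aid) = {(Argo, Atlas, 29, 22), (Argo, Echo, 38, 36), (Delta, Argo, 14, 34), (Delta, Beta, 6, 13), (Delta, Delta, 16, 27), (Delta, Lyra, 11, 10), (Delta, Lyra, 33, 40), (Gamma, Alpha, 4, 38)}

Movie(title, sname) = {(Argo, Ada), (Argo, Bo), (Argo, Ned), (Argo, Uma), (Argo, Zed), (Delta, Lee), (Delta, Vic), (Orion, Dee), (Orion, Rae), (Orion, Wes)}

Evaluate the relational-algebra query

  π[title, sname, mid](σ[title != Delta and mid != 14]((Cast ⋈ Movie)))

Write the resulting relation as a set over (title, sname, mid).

Natural join on title: {(Argo, Atlas, 29, 22, Ada), (Argo, Atlas, 29, 22, Bo), (Argo, Atlas, 29, 22, Ned), (Argo, Atlas, 29, 22, Uma), (Argo, Atlas, 29, 22, Zed), (Argo, Echo, 38, 36, Ada), (Argo, Echo, 38, 36, Bo), (Argo, Echo, 38, 36, Ned), (Argo, Echo, 38, 36, Uma), (Argo, Echo, 38, 36, Zed), (Delta, Argo, 14, 34, Lee), (Delta, Argo, 14, 34, Vic), (Delta, Beta, 6, 13, Lee), (Delta, Beta, 6, 13, Vic), (Delta, Delta, 16, 27, Lee), (Delta, Delta, 16, 27, Vic), (Delta, Lyra, 11, 10, Lee), (Delta, Lyra, 11, 10, Vic), (Delta, Lyra, 33, 40, Lee), (Delta, Lyra, 33, 40, Vic)}
Apply σ_{title != Delta and mid != 14}; surviving tuples: {(Argo, Atlas, 29, 22, Ada), (Argo, Atlas, 29, 22, Bo), (Argo, Atlas, 29, 22, Ned), (Argo, Atlas, 29, 22, Uma), (Argo, Atlas, 29, 22, Zed), (Argo, Echo, 38, 36, Ada), (Argo, Echo, 38, 36, Bo), (Argo, Echo, 38, 36, Ned), (Argo, Echo, 38, 36, Uma), (Argo, Echo, 38, 36, Zed)}
π[title, sname, mid]: project onto (title, sname, mid) → {(Argo, Ada, 29), (Argo, Ada, 38), (Argo, Bo, 29), (Argo, Bo, 38), (Argo, Ned, 29), (Argo, Ned, 38), (Argo, Uma, 29), (Argo, Uma, 38), (Argo, Zed, 29), (Argo, Zed, 38)}

{(Argo, Ada, 29), (Argo, Ada, 38), (Argo, Bo, 29), (Argo, Bo, 38), (Argo, Ned, 29), (Argo, Ned, 38), (Argo, Uma, 29), (Argo, Uma, 38), (Argo, Zed, 29), (Argo, Zed, 38)}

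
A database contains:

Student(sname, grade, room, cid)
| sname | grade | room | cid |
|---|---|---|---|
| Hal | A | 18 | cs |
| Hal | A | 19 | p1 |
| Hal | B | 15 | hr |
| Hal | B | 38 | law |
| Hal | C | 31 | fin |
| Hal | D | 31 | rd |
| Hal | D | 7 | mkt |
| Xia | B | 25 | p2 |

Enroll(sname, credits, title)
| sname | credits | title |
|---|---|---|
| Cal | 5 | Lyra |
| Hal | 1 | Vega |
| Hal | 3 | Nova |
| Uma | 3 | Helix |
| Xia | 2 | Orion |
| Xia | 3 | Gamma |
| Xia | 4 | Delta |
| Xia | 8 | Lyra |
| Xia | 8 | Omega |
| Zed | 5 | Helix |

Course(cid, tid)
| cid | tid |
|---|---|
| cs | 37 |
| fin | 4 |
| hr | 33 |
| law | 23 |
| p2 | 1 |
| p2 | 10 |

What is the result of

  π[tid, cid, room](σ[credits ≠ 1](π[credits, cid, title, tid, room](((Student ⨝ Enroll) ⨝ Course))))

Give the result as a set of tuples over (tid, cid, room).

Joining Student and Enroll on sname yields {(Hal, A, 18, cs, 1, Vega), (Hal, A, 18, cs, 3, Nova), (Hal, A, 19, p1, 1, Vega), (Hal, A, 19, p1, 3, Nova), (Hal, B, 15, hr, 1, Vega), (Hal, B, 15, hr, 3, Nova), (Hal, B, 38, law, 1, Vega), (Hal, B, 38, law, 3, Nova), (Hal, C, 31, fin, 1, Vega), (Hal, C, 31, fin, 3, Nova), (Hal, D, 31, rd, 1, Vega), (Hal, D, 31, rd, 3, Nova), (Hal, D, 7, mkt, 1, Vega), (Hal, D, 7, mkt, 3, Nova), (Xia, B, 25, p2, 2, Orion), (Xia, B, 25, p2, 3, Gamma), (Xia, B, 25, p2, 4, Delta), (Xia, B, 25, p2, 8, Lyra), (Xia, B, 25, p2, 8, Omega)}.
Joining (Student ⨝ Enroll) and Course on cid yields {(Hal, A, 18, cs, 1, Vega, 37), (Hal, A, 18, cs, 3, Nova, 37), (Hal, B, 15, hr, 1, Vega, 33), (Hal, B, 15, hr, 3, Nova, 33), (Hal, B, 38, law, 1, Vega, 23), (Hal, B, 38, law, 3, Nova, 23), (Hal, C, 31, fin, 1, Vega, 4), (Hal, C, 31, fin, 3, Nova, 4), (Xia, B, 25, p2, 2, Orion, 1), (Xia, B, 25, p2, 2, Orion, 10), (Xia, B, 25, p2, 3, Gamma, 1), (Xia, B, 25, p2, 3, Gamma, 10), (Xia, B, 25, p2, 4, Delta, 1), (Xia, B, 25, p2, 4, Delta, 10), (Xia, B, 25, p2, 8, Lyra, 1), (Xia, B, 25, p2, 8, Lyra, 10), (Xia, B, 25, p2, 8, Omega, 1), (Xia, B, 25, p2, 8, Omega, 10)}.
π_{credits, cid, title, tid, room} gives {(1, cs, Vega, 37, 18), (1, fin, Vega, 4, 31), (1, hr, Vega, 33, 15), (1, law, Vega, 23, 38), (2, p2, Orion, 1, 25), (2, p2, Orion, 10, 25), (3, cs, Nova, 37, 18), (3, fin, Nova, 4, 31), (3, hr, Nova, 33, 15), (3, law, Nova, 23, 38), (3, p2, Gamma, 1, 25), (3, p2, Gamma, 10, 25), (4, p2, Delta, 1, 25), (4, p2, Delta, 10, 25), (8, p2, Lyra, 1, 25), (8, p2, Lyra, 10, 25), (8, p2, Omega, 1, 25), (8, p2, Omega, 10, 25)}.
σ[credits ≠ 1]: keep tuples satisfying credits ≠ 1 → {(2, p2, Orion, 1, 25), (2, p2, Orion, 10, 25), (3, cs, Nova, 37, 18), (3, fin, Nova, 4, 31), (3, hr, Nova, 33, 15), (3, law, Nova, 23, 38), (3, p2, Gamma, 1, 25), (3, p2, Gamma, 10, 25), (4, p2, Delta, 1, 25), (4, p2, Delta, 10, 25), (8, p2, Lyra, 1, 25), (8, p2, Lyra, 10, 25), (8, p2, Omega, 1, 25), (8, p2, Omega, 10, 25)}
π_{tid, cid, room} gives {(1, p2, 25), (10, p2, 25), (23, law, 38), (33, hr, 15), (37, cs, 18), (4, fin, 31)} (8 duplicate(s) eliminated).

{(1, p2, 25), (10, p2, 25), (23, law, 38), (33, hr, 15), (37, cs, 18), (4, fin, 31)}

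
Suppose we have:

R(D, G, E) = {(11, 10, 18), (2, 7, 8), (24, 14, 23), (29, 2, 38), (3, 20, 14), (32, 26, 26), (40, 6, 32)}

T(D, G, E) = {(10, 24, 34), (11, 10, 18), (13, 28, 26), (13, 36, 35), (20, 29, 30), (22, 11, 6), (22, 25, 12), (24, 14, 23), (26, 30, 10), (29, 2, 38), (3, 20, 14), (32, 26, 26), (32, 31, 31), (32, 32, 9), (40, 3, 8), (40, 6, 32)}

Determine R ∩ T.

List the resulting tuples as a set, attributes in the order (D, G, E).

{(11, 10, 18), (24, 14, 23), (29, 2, 38), (3, 20, 14), (32, 26, 26), (40, 6, 32)}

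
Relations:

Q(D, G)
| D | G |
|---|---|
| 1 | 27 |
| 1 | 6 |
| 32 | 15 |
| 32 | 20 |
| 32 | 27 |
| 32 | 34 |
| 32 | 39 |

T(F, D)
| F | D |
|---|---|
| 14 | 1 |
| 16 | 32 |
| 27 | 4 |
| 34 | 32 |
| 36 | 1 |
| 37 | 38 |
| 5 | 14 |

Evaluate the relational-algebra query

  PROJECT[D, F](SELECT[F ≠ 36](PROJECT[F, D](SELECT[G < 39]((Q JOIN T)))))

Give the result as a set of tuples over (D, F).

Joining Q and T on D yields {(1, 27, 14), (1, 27, 36), (1, 6, 14), (1, 6, 36), (32, 15, 16), (32, 15, 34), (32, 20, 16), (32, 20, 34), (32, 27, 16), (32, 27, 34), (32, 34, 16), (32, 34, 34), (32, 39, 16), (32, 39, 34)}.
Selection G < 39: {(1, 27, 14), (1, 27, 36), (1, 6, 14), (1, 6, 36), (32, 15, 16), (32, 15, 34), (32, 20, 16), (32, 20, 34), (32, 27, 16), (32, 27, 34), (32, 34, 16), (32, 34, 34)}
Projecting to F, D (8 duplicate(s) eliminated): {(14, 1), (16, 32), (34, 32), (36, 1)}
Selection F ≠ 36: {(14, 1), (16, 32), (34, 32)}
Projecting to D, F: {(1, 14), (32, 16), (32, 34)}

{(1, 14), (32, 16), (32, 34)}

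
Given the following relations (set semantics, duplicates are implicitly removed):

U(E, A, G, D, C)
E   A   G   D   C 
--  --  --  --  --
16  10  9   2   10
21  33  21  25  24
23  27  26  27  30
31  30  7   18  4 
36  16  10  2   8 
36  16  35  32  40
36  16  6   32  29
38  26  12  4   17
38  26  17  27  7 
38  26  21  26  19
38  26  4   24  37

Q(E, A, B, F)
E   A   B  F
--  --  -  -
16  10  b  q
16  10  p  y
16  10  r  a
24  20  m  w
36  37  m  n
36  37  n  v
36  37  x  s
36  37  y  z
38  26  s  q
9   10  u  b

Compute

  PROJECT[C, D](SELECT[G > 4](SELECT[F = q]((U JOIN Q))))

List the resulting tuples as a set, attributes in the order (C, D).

U ⋈ Q (natural join on E, A): {(16, 10, 9, 2, 10, b, q), (16, 10, 9, 2, 10, p, y), (16, 10, 9, 2, 10, r, a), (38, 26, 12, 4, 17, s, q), (38, 26, 17, 27, 7, s, q), (38, 26, 21, 26, 19, s, q), (38, 26, 4, 24, 37, s, q)}
Selection F = q: {(16, 10, 9, 2, 10, b, q), (38, 26, 12, 4, 17, s, q), (38, 26, 17, 27, 7, s, q), (38, 26, 21, 26, 19, s, q), (38, 26, 4, 24, 37, s, q)}
Selection G > 4: {(16, 10, 9, 2, 10, b, q), (38, 26, 12, 4, 17, s, q), (38, 26, 17, 27, 7, s, q), (38, 26, 21, 26, 19, s, q)}
π[C, D]: project onto (C, D) → {(10, 2), (17, 4), (19, 26), (7, 27)}

{(10, 2), (17, 4), (19, 26), (7, 27)}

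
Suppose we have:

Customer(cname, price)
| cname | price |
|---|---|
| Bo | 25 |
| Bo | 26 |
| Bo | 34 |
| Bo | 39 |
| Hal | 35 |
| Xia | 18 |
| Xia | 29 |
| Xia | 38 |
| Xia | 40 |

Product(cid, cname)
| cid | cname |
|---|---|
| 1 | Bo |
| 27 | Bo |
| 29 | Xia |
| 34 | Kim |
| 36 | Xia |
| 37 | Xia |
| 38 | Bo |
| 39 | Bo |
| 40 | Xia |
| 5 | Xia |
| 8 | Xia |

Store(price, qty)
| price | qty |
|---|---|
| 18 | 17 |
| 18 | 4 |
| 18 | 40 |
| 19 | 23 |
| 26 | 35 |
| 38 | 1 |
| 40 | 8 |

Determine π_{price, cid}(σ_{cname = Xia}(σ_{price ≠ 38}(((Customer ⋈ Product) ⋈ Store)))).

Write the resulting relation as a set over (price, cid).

{(18, 29), (18, 36), (18, 37), (18, 40), (18, 5), (18, 8), (40, 29), (40, 36), (40, 37), (40, 40), (40, 5), (40, 8)}

Customer ⋈ Product (natural join on cname): {(Bo, 25, 1), (Bo, 25, 27), (Bo, 25, 38), (Bo, 25, 39), (Bo, 26, 1), (Bo, 26, 27), (Bo, 26, 38), (Bo, 26, 39), (Bo, 34, 1), (Bo, 34, 27), (Bo, 34, 38), (Bo, 34, 39), (Bo, 39, 1), (Bo, 39, 27), (Bo, 39, 38), (Bo, 39, 39), (Xia, 18, 29), (Xia, 18, 36), (Xia, 18, 37), (Xia, 18, 40), (Xia, 18, 5), (Xia, 18, 8), (Xia, 29, 29), (Xia, 29, 36), (Xia, 29, 37), (Xia, 29, 40), (Xia, 29, 5), (Xia, 29, 8), (Xia, 38, 29), (Xia, 38, 36), (Xia, 38, 37), (Xia, 38, 40), (Xia, 38, 5), (Xia, 38, 8), (Xia, 40, 29), (Xia, 40, 36), (Xia, 40, 37), (Xia, 40, 40), (Xia, 40, 5), (Xia, 40, 8)}
(Customer ⋈ Product) ⋈ Store (natural join on price): {(Bo, 26, 1, 35), (Bo, 26, 27, 35), (Bo, 26, 38, 35), (Bo, 26, 39, 35), (Xia, 18, 29, 17), (Xia, 18, 29, 4), (Xia, 18, 29, 40), (Xia, 18, 36, 17), (Xia, 18, 36, 4), (Xia, 18, 36, 40), (Xia, 18, 37, 17), (Xia, 18, 37, 4), (Xia, 18, 37, 40), (Xia, 18, 40, 17), (Xia, 18, 40, 4), (Xia, 18, 40, 40), (Xia, 18, 5, 17), (Xia, 18, 5, 4), (Xia, 18, 5, 40), (Xia, 18, 8, 17), (Xia, 18, 8, 4), (Xia, 18, 8, 40), (Xia, 38, 29, 1), (Xia, 38, 36, 1), (Xia, 38, 37, 1), (Xia, 38, 40, 1), (Xia, 38, 5, 1), (Xia, 38, 8, 1), (Xia, 40, 29, 8), (Xia, 40, 36, 8), (Xia, 40, 37, 8), (Xia, 40, 40, 8), (Xia, 40, 5, 8), (Xia, 40, 8, 8)}
Selection price ≠ 38: {(Bo, 26, 1, 35), (Bo, 26, 27, 35), (Bo, 26, 38, 35), (Bo, 26, 39, 35), (Xia, 18, 29, 17), (Xia, 18, 29, 4), (Xia, 18, 29, 40), (Xia, 18, 36, 17), (Xia, 18, 36, 4), (Xia, 18, 36, 40), (Xia, 18, 37, 17), (Xia, 18, 37, 4), (Xia, 18, 37, 40), (Xia, 18, 40, 17), (Xia, 18, 40, 4), (Xia, 18, 40, 40), (Xia, 18, 5, 17), (Xia, 18, 5, 4), (Xia, 18, 5, 40), (Xia, 18, 8, 17), (Xia, 18, 8, 4), (Xia, 18, 8, 40), (Xia, 40, 29, 8), (Xia, 40, 36, 8), (Xia, 40, 37, 8), (Xia, 40, 40, 8), (Xia, 40, 5, 8), (Xia, 40, 8, 8)}
Selection cname = Xia: {(Xia, 18, 29, 17), (Xia, 18, 29, 4), (Xia, 18, 29, 40), (Xia, 18, 36, 17), (Xia, 18, 36, 4), (Xia, 18, 36, 40), (Xia, 18, 37, 17), (Xia, 18, 37, 4), (Xia, 18, 37, 40), (Xia, 18, 40, 17), (Xia, 18, 40, 4), (Xia, 18, 40, 40), (Xia, 18, 5, 17), (Xia, 18, 5, 4), (Xia, 18, 5, 40), (Xia, 18, 8, 17), (Xia, 18, 8, 4), (Xia, 18, 8, 40), (Xia, 40, 29, 8), (Xia, 40, 36, 8), (Xia, 40, 37, 8), (Xia, 40, 40, 8), (Xia, 40, 5, 8), (Xia, 40, 8, 8)}
Keep only column(s) price, cid (12 duplicate(s) eliminated): {(18, 29), (18, 36), (18, 37), (18, 40), (18, 5), (18, 8), (40, 29), (40, 36), (40, 37), (40, 40), (40, 5), (40, 8)}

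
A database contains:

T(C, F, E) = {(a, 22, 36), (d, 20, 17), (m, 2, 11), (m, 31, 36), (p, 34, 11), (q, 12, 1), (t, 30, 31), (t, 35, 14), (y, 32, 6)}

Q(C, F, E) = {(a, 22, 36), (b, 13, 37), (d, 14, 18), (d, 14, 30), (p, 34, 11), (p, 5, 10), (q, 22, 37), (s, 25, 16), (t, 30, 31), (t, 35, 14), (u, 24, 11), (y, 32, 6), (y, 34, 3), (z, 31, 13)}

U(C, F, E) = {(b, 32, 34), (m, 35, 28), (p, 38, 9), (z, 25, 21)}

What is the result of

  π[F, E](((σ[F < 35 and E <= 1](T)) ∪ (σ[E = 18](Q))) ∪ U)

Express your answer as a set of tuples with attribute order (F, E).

{(12, 1), (14, 18), (25, 21), (32, 34), (35, 28), (38, 9)}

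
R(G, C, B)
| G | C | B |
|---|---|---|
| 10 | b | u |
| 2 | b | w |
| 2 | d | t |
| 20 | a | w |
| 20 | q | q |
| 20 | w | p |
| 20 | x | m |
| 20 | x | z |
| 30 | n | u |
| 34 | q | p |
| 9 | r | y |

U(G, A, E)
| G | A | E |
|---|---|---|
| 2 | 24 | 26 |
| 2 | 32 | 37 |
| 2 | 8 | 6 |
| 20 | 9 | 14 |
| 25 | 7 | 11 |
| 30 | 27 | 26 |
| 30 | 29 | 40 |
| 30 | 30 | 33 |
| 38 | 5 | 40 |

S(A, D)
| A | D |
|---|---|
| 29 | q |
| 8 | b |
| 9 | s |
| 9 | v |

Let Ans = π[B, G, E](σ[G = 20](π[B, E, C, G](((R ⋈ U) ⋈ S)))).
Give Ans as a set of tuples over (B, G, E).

R ⋈ U (natural join on G): {(2, b, w, 24, 26), (2, b, w, 32, 37), (2, b, w, 8, 6), (2, d, t, 24, 26), (2, d, t, 32, 37), (2, d, t, 8, 6), (20, a, w, 9, 14), (20, q, q, 9, 14), (20, w, p, 9, 14), (20, x, m, 9, 14), (20, x, z, 9, 14), (30, n, u, 27, 26), (30, n, u, 29, 40), (30, n, u, 30, 33)}
(R ⋈ U) ⋈ S (natural join on A): {(2, b, w, 8, 6, b), (2, d, t, 8, 6, b), (20, a, w, 9, 14, s), (20, a, w, 9, 14, v), (20, q, q, 9, 14, s), (20, q, q, 9, 14, v), (20, w, p, 9, 14, s), (20, w, p, 9, 14, v), (20, x, m, 9, 14, s), (20, x, m, 9, 14, v), (20, x, z, 9, 14, s), (20, x, z, 9, 14, v), (30, n, u, 29, 40, q)}
π_{B, E, C, G} gives {(m, 14, x, 20), (p, 14, w, 20), (q, 14, q, 20), (t, 6, d, 2), (u, 40, n, 30), (w, 14, a, 20), (w, 6, b, 2), (z, 14, x, 20)} (5 duplicate(s) eliminated).
Selection G = 20: {(m, 14, x, 20), (p, 14, w, 20), (q, 14, q, 20), (w, 14, a, 20), (z, 14, x, 20)}
π_{B, G, E} gives {(m, 20, 14), (p, 20, 14), (q, 20, 14), (w, 20, 14), (z, 20, 14)}.

{(m, 20, 14), (p, 20, 14), (q, 20, 14), (w, 20, 14), (z, 20, 14)}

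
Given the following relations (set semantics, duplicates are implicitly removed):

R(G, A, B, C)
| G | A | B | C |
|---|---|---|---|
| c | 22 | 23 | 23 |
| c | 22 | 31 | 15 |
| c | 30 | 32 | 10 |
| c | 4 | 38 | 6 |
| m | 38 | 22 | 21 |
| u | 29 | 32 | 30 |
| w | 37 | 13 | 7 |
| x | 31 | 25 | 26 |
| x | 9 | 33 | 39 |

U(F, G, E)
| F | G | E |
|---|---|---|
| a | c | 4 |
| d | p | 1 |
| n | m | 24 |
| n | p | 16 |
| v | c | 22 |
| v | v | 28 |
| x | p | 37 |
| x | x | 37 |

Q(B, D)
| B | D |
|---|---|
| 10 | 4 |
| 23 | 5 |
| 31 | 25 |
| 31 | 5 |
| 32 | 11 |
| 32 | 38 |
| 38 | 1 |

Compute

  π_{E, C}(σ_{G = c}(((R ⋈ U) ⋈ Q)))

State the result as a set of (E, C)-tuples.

R ⋈ U (natural join on G): {(c, 22, 23, 23, a, 4), (c, 22, 23, 23, v, 22), (c, 22, 31, 15, a, 4), (c, 22, 31, 15, v, 22), (c, 30, 32, 10, a, 4), (c, 30, 32, 10, v, 22), (c, 4, 38, 6, a, 4), (c, 4, 38, 6, v, 22), (m, 38, 22, 21, n, 24), (x, 31, 25, 26, x, 37), (x, 9, 33, 39, x, 37)}
(R ⋈ U) ⋈ Q (natural join on B): {(c, 22, 23, 23, a, 4, 5), (c, 22, 23, 23, v, 22, 5), (c, 22, 31, 15, a, 4, 25), (c, 22, 31, 15, a, 4, 5), (c, 22, 31, 15, v, 22, 25), (c, 22, 31, 15, v, 22, 5), (c, 30, 32, 10, a, 4, 11), (c, 30, 32, 10, a, 4, 38), (c, 30, 32, 10, v, 22, 11), (c, 30, 32, 10, v, 22, 38), (c, 4, 38, 6, a, 4, 1), (c, 4, 38, 6, v, 22, 1)}
Selection G = c: {(c, 22, 23, 23, a, 4, 5), (c, 22, 23, 23, v, 22, 5), (c, 22, 31, 15, a, 4, 25), (c, 22, 31, 15, a, 4, 5), (c, 22, 31, 15, v, 22, 25), (c, 22, 31, 15, v, 22, 5), (c, 30, 32, 10, a, 4, 11), (c, 30, 32, 10, a, 4, 38), (c, 30, 32, 10, v, 22, 11), (c, 30, 32, 10, v, 22, 38), (c, 4, 38, 6, a, 4, 1), (c, 4, 38, 6, v, 22, 1)}
π_{E, C} gives {(22, 10), (22, 15), (22, 23), (22, 6), (4, 10), (4, 15), (4, 23), (4, 6)} (4 duplicate(s) eliminated).

{(22, 10), (22, 15), (22, 23), (22, 6), (4, 10), (4, 15), (4, 23), (4, 6)}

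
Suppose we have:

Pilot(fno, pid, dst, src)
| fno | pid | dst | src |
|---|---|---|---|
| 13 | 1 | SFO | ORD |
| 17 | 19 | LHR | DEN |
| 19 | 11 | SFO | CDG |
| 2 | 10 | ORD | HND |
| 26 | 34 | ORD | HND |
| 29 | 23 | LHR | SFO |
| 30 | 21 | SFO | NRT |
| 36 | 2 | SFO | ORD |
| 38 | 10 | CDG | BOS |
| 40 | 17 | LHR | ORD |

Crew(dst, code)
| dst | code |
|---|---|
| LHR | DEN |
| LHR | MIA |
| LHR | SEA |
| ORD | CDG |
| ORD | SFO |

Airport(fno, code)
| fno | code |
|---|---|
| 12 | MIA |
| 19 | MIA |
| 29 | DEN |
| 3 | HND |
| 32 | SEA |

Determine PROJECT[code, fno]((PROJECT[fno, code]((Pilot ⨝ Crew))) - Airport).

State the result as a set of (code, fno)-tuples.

{(CDG, 2), (CDG, 26), (DEN, 17), (DEN, 40), (MIA, 17), (MIA, 29), (MIA, 40), (SEA, 17), (SEA, 29), (SEA, 40), (SFO, 2), (SFO, 26)}

Joining Pilot and Crew on dst yields {(17, 19, LHR, DEN, DEN), (17, 19, LHR, DEN, MIA), (17, 19, LHR, DEN, SEA), (2, 10, ORD, HND, CDG), (2, 10, ORD, HND, SFO), (26, 34, ORD, HND, CDG), (26, 34, ORD, HND, SFO), (29, 23, LHR, SFO, DEN), (29, 23, LHR, SFO, MIA), (29, 23, LHR, SFO, SEA), (40, 17, LHR, ORD, DEN), (40, 17, LHR, ORD, MIA), (40, 17, LHR, ORD, SEA)}.
π[fno, code]: project onto (fno, code) → {(17, DEN), (17, MIA), (17, SEA), (2, CDG), (2, SFO), (26, CDG), (26, SFO), (29, DEN), (29, MIA), (29, SEA), (40, DEN), (40, MIA), (40, SEA)}
Difference: {(17, DEN), (17, MIA), (17, SEA), (2, CDG), (2, SFO), (26, CDG), (26, SFO), (29, DEN), (29, MIA), (29, SEA), (40, DEN), (40, MIA), (40, SEA)} with {(12, MIA), (19, MIA), (29, DEN), (3, HND), (32, SEA)} → {(17, DEN), (17, MIA), (17, SEA), (2, CDG), (2, SFO), (26, CDG), (26, SFO), (29, MIA), (29, SEA), (40, DEN), (40, MIA), (40, SEA)}
π[code, fno]: project onto (code, fno) → {(CDG, 2), (CDG, 26), (DEN, 17), (DEN, 40), (MIA, 17), (MIA, 29), (MIA, 40), (SEA, 17), (SEA, 29), (SEA, 40), (SFO, 2), (SFO, 26)}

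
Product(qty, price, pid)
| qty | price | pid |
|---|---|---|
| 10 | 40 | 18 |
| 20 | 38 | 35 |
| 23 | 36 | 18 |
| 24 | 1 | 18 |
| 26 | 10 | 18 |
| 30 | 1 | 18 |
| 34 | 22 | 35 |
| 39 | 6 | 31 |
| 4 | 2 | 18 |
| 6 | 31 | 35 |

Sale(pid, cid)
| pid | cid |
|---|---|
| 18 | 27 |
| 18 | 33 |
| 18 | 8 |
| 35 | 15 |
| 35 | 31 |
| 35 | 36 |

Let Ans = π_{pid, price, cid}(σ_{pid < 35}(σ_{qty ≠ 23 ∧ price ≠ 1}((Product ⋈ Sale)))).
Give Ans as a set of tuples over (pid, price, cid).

Product ⋈ Sale (natural join on pid): {(10, 40, 18, 27), (10, 40, 18, 33), (10, 40, 18, 8), (20, 38, 35, 15), (20, 38, 35, 31), (20, 38, 35, 36), (23, 36, 18, 27), (23, 36, 18, 33), (23, 36, 18, 8), (24, 1, 18, 27), (24, 1, 18, 33), (24, 1, 18, 8), (26, 10, 18, 27), (26, 10, 18, 33), (26, 10, 18, 8), (30, 1, 18, 27), (30, 1, 18, 33), (30, 1, 18, 8), (34, 22, 35, 15), (34, 22, 35, 31), (34, 22, 35, 36), (4, 2, 18, 27), (4, 2, 18, 33), (4, 2, 18, 8), (6, 31, 35, 15), (6, 31, 35, 31), (6, 31, 35, 36)}
Selection qty ≠ 23 ∧ price ≠ 1: {(10, 40, 18, 27), (10, 40, 18, 33), (10, 40, 18, 8), (20, 38, 35, 15), (20, 38, 35, 31), (20, 38, 35, 36), (26, 10, 18, 27), (26, 10, 18, 33), (26, 10, 18, 8), (34, 22, 35, 15), (34, 22, 35, 31), (34, 22, 35, 36), (4, 2, 18, 27), (4, 2, 18, 33), (4, 2, 18, 8), (6, 31, 35, 15), (6, 31, 35, 31), (6, 31, 35, 36)}
Selection pid < 35: {(10, 40, 18, 27), (10, 40, 18, 33), (10, 40, 18, 8), (26, 10, 18, 27), (26, 10, 18, 33), (26, 10, 18, 8), (4, 2, 18, 27), (4, 2, 18, 33), (4, 2, 18, 8)}
π[pid, price, cid]: project onto (pid, price, cid) → {(18, 10, 27), (18, 10, 33), (18, 10, 8), (18, 2, 27), (18, 2, 33), (18, 2, 8), (18, 40, 27), (18, 40, 33), (18, 40, 8)}

{(18, 10, 27), (18, 10, 33), (18, 10, 8), (18, 2, 27), (18, 2, 33), (18, 2, 8), (18, 40, 27), (18, 40, 33), (18, 40, 8)}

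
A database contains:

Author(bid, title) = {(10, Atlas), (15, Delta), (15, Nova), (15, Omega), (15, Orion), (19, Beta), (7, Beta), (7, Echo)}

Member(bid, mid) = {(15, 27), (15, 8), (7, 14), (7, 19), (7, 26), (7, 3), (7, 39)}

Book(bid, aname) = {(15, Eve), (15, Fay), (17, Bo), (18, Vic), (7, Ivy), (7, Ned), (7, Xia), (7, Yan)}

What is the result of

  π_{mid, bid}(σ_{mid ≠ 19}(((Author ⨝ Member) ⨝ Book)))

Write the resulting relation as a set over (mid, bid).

Natural join on bid: {(15, Delta, 27), (15, Delta, 8), (15, Nova, 27), (15, Nova, 8), (15, Omega, 27), (15, Omega, 8), (15, Orion, 27), (15, Orion, 8), (7, Beta, 14), (7, Beta, 19), (7, Beta, 26), (7, Beta, 3), (7, Beta, 39), (7, Echo, 14), (7, Echo, 19), (7, Echo, 26), (7, Echo, 3), (7, Echo, 39)}
Natural join on bid: {(15, Delta, 27, Eve), (15, Delta, 27, Fay), (15, Delta, 8, Eve), (15, Delta, 8, Fay), (15, Nova, 27, Eve), (15, Nova, 27, Fay), (15, Nova, 8, Eve), (15, Nova, 8, Fay), (15, Omega, 27, Eve), (15, Omega, 27, Fay), (15, Omega, 8, Eve), (15, Omega, 8, Fay), (15, Orion, 27, Eve), (15, Orion, 27, Fay), (15, Orion, 8, Eve), (15, Orion, 8, Fay), (7, Beta, 14, Ivy), (7, Beta, 14, Ned), (7, Beta, 14, Xia), (7, Beta, 14, Yan), (7, Beta, 19, Ivy), (7, Beta, 19, Ned), (7, Beta, 19, Xia), (7, Beta, 19, Yan), (7, Beta, 26, Ivy), (7, Beta, 26, Ned), (7, Beta, 26, Xia), (7, Beta, 26, Yan), (7, Beta, 3, Ivy), (7, Beta, 3, Ned), (7, Beta, 3, Xia), (7, Beta, 3, Yan), (7, Beta, 39, Ivy), (7, Beta, 39, Ned), (7, Beta, 39, Xia), (7, Beta, 39, Yan), (7, Echo, 14, Ivy), (7, Echo, 14, Ned), (7, Echo, 14, Xia), (7, Echo, 14, Yan), (7, Echo, 19, Ivy), (7, Echo, 19, Ned), (7, Echo, 19, Xia), (7, Echo, 19, Yan), (7, Echo, 26, Ivy), (7, Echo, 26, Ned), (7, Echo, 26, Xia), (7, Echo, 26, Yan), (7, Echo, 3, Ivy), (7, Echo, 3, Ned), (7, Echo, 3, Xia), (7, Echo, 3, Yan), (7, Echo, 39, Ivy), (7, Echo, 39, Ned), (7, Echo, 39, Xia), (7, Echo, 39, Yan)}
Filtering on mid ≠ 19 leaves {(15, Delta, 27, Eve), (15, Delta, 27, Fay), (15, Delta, 8, Eve), (15, Delta, 8, Fay), (15, Nova, 27, Eve), (15, Nova, 27, Fay), (15, Nova, 8, Eve), (15, Nova, 8, Fay), (15, Omega, 27, Eve), (15, Omega, 27, Fay), (15, Omega, 8, Eve), (15, Omega, 8, Fay), (15, Orion, 27, Eve), (15, Orion, 27, Fay), (15, Orion, 8, Eve), (15, Orion, 8, Fay), (7, Beta, 14, Ivy), (7, Beta, 14, Ned), (7, Beta, 14, Xia), (7, Beta, 14, Yan), (7, Beta, 26, Ivy), (7, Beta, 26, Ned), (7, Beta, 26, Xia), (7, Beta, 26, Yan), (7, Beta, 3, Ivy), (7, Beta, 3, Ned), (7, Beta, 3, Xia), (7, Beta, 3, Yan), (7, Beta, 39, Ivy), (7, Beta, 39, Ned), (7, Beta, 39, Xia), (7, Beta, 39, Yan), (7, Echo, 14, Ivy), (7, Echo, 14, Ned), (7, Echo, 14, Xia), (7, Echo, 14, Yan), (7, Echo, 26, Ivy), (7, Echo, 26, Ned), (7, Echo, 26, Xia), (7, Echo, 26, Yan), (7, Echo, 3, Ivy), (7, Echo, 3, Ned), (7, Echo, 3, Xia), (7, Echo, 3, Yan), (7, Echo, 39, Ivy), (7, Echo, 39, Ned), (7, Echo, 39, Xia), (7, Echo, 39, Yan)}.
π_{mid, bid} gives {(14, 7), (26, 7), (27, 15), (3, 7), (39, 7), (8, 15)} (42 duplicate(s) eliminated).

{(14, 7), (26, 7), (27, 15), (3, 7), (39, 7), (8, 15)}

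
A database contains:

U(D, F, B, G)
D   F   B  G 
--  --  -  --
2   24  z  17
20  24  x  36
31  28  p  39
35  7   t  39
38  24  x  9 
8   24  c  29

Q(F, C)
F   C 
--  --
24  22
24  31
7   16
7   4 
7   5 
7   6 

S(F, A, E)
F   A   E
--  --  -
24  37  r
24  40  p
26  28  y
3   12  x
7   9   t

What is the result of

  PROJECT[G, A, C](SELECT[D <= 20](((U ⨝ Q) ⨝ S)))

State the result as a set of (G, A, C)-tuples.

U ⋈ Q (natural join on F): {(2, 24, z, 17, 22), (2, 24, z, 17, 31), (20, 24, x, 36, 22), (20, 24, x, 36, 31), (35, 7, t, 39, 16), (35, 7, t, 39, 4), (35, 7, t, 39, 5), (35, 7, t, 39, 6), (38, 24, x, 9, 22), (38, 24, x, 9, 31), (8, 24, c, 29, 22), (8, 24, c, 29, 31)}
(U ⨝ Q) ⋈ S (natural join on F): {(2, 24, z, 17, 22, 37, r), (2, 24, z, 17, 22, 40, p), (2, 24, z, 17, 31, 37, r), (2, 24, z, 17, 31, 40, p), (20, 24, x, 36, 22, 37, r), (20, 24, x, 36, 22, 40, p), (20, 24, x, 36, 31, 37, r), (20, 24, x, 36, 31, 40, p), (35, 7, t, 39, 16, 9, t), (35, 7, t, 39, 4, 9, t), (35, 7, t, 39, 5, 9, t), (35, 7, t, 39, 6, 9, t), (38, 24, x, 9, 22, 37, r), (38, 24, x, 9, 22, 40, p), (38, 24, x, 9, 31, 37, r), (38, 24, x, 9, 31, 40, p), (8, 24, c, 29, 22, 37, r), (8, 24, c, 29, 22, 40, p), (8, 24, c, 29, 31, 37, r), (8, 24, c, 29, 31, 40, p)}
Filtering on D <= 20 leaves {(2, 24, z, 17, 22, 37, r), (2, 24, z, 17, 22, 40, p), (2, 24, z, 17, 31, 37, r), (2, 24, z, 17, 31, 40, p), (20, 24, x, 36, 22, 37, r), (20, 24, x, 36, 22, 40, p), (20, 24, x, 36, 31, 37, r), (20, 24, x, 36, 31, 40, p), (8, 24, c, 29, 22, 37, r), (8, 24, c, 29, 22, 40, p), (8, 24, c, 29, 31, 37, r), (8, 24, c, 29, 31, 40, p)}.
Projecting to G, A, C: {(17, 37, 22), (17, 37, 31), (17, 40, 22), (17, 40, 31), (29, 37, 22), (29, 37, 31), (29, 40, 22), (29, 40, 31), (36, 37, 22), (36, 37, 31), (36, 40, 22), (36, 40, 31)}

{(17, 37, 22), (17, 37, 31), (17, 40, 22), (17, 40, 31), (29, 37, 22), (29, 37, 31), (29, 40, 22), (29, 40, 31), (36, 37, 22), (36, 37, 31), (36, 40, 22), (36, 40, 31)}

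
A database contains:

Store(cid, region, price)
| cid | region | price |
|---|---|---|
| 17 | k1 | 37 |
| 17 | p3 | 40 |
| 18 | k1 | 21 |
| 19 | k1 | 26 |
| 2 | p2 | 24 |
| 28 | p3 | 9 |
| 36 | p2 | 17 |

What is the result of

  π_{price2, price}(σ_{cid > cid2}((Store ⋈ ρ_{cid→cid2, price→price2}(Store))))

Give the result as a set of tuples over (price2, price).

ρ[cid→cid2, price→price2]: schema becomes (cid2, region, price2); tuples unchanged.
Joining Store and ρ_{cid→cid2, price→price2}(Store) on region yields {(17, k1, 37, 17, 37), (17, k1, 37, 18, 21), (17, k1, 37, 19, 26), (17, p3, 40, 17, 40), (17, p3, 40, 28, 9), (18, k1, 21, 17, 37), (18, k1, 21, 18, 21), (18, k1, 21, 19, 26), (19, k1, 26, 17, 37), (19, k1, 26, 18, 21), (19, k1, 26, 19, 26), (2, p2, 24, 2, 24), (2, p2, 24, 36, 17), (28, p3, 9, 17, 40), (28, p3, 9, 28, 9), (36, p2, 17, 2, 24), (36, p2, 17, 36, 17)}.
Selection cid > cid2: {(18, k1, 21, 17, 37), (19, k1, 26, 17, 37), (19, k1, 26, 18, 21), (28, p3, 9, 17, 40), (36, p2, 17, 2, 24)}
π_{price2, price} gives {(21, 26), (24, 17), (37, 21), (37, 26), (40, 9)}.

{(21, 26), (24, 17), (37, 21), (37, 26), (40, 9)}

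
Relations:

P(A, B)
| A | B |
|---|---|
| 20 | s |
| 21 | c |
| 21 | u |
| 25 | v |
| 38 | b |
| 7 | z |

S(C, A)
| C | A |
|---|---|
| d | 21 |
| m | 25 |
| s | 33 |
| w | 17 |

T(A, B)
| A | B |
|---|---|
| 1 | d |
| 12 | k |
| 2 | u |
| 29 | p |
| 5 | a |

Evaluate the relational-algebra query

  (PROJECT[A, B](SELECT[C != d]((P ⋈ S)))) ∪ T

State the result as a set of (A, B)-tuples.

{(1, d), (12, k), (2, u), (25, v), (29, p), (5, a)}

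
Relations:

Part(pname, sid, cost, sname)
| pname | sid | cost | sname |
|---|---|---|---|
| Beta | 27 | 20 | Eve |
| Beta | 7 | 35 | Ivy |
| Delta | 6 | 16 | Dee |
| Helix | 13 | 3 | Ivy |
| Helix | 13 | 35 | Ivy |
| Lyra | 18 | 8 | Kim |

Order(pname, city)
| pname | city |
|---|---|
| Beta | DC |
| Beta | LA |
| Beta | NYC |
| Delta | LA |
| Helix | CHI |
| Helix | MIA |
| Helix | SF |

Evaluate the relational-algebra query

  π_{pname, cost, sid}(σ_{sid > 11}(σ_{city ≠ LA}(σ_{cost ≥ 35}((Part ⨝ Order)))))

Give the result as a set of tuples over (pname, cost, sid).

{(Helix, 35, 13)}

Joining Part and Order on pname yields {(Beta, 27, 20, Eve, DC), (Beta, 27, 20, Eve, LA), (Beta, 27, 20, Eve, NYC), (Beta, 7, 35, Ivy, DC), (Beta, 7, 35, Ivy, LA), (Beta, 7, 35, Ivy, NYC), (Delta, 6, 16, Dee, LA), (Helix, 13, 3, Ivy, CHI), (Helix, 13, 3, Ivy, MIA), (Helix, 13, 3, Ivy, SF), (Helix, 13, 35, Ivy, CHI), (Helix, 13, 35, Ivy, MIA), (Helix, 13, 35, Ivy, SF)}.
Selection cost ≥ 35: {(Beta, 7, 35, Ivy, DC), (Beta, 7, 35, Ivy, LA), (Beta, 7, 35, Ivy, NYC), (Helix, 13, 35, Ivy, CHI), (Helix, 13, 35, Ivy, MIA), (Helix, 13, 35, Ivy, SF)}
Selection city ≠ LA: {(Beta, 7, 35, Ivy, DC), (Beta, 7, 35, Ivy, NYC), (Helix, 13, 35, Ivy, CHI), (Helix, 13, 35, Ivy, MIA), (Helix, 13, 35, Ivy, SF)}
Selection sid > 11: {(Helix, 13, 35, Ivy, CHI), (Helix, 13, 35, Ivy, MIA), (Helix, 13, 35, Ivy, SF)}
Projecting to pname, cost, sid (2 duplicate(s) eliminated): {(Helix, 35, 13)}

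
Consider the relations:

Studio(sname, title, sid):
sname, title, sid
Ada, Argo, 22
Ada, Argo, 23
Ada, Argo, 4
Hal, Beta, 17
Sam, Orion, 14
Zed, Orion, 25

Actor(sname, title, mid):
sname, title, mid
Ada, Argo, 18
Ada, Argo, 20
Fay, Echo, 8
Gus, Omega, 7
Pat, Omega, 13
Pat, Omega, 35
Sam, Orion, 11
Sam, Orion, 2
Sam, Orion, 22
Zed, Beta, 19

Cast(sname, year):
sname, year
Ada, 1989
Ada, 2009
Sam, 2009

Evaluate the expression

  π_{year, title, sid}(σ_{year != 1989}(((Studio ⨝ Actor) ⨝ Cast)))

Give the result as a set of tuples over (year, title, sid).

Joining Studio and Actor on sname, title yields {(Ada, Argo, 22, 18), (Ada, Argo, 22, 20), (Ada, Argo, 23, 18), (Ada, Argo, 23, 20), (Ada, Argo, 4, 18), (Ada, Argo, 4, 20), (Sam, Orion, 14, 11), (Sam, Orion, 14, 2), (Sam, Orion, 14, 22)}.
Joining (Studio ⨝ Actor) and Cast on sname yields {(Ada, Argo, 22, 18, 1989), (Ada, Argo, 22, 18, 2009), (Ada, Argo, 22, 20, 1989), (Ada, Argo, 22, 20, 2009), (Ada, Argo, 23, 18, 1989), (Ada, Argo, 23, 18, 2009), (Ada, Argo, 23, 20, 1989), (Ada, Argo, 23, 20, 2009), (Ada, Argo, 4, 18, 1989), (Ada, Argo, 4, 18, 2009), (Ada, Argo, 4, 20, 1989), (Ada, Argo, 4, 20, 2009), (Sam, Orion, 14, 11, 2009), (Sam, Orion, 14, 2, 2009), (Sam, Orion, 14, 22, 2009)}.
Filtering on year != 1989 leaves {(Ada, Argo, 22, 18, 2009), (Ada, Argo, 22, 20, 2009), (Ada, Argo, 23, 18, 2009), (Ada, Argo, 23, 20, 2009), (Ada, Argo, 4, 18, 2009), (Ada, Argo, 4, 20, 2009), (Sam, Orion, 14, 11, 2009), (Sam, Orion, 14, 2, 2009), (Sam, Orion, 14, 22, 2009)}.
π[year, title, sid]: project onto (year, title, sid) (5 duplicate(s) eliminated) → {(2009, Argo, 22), (2009, Argo, 23), (2009, Argo, 4), (2009, Orion, 14)}

{(2009, Argo, 22), (2009, Argo, 23), (2009, Argo, 4), (2009, Orion, 14)}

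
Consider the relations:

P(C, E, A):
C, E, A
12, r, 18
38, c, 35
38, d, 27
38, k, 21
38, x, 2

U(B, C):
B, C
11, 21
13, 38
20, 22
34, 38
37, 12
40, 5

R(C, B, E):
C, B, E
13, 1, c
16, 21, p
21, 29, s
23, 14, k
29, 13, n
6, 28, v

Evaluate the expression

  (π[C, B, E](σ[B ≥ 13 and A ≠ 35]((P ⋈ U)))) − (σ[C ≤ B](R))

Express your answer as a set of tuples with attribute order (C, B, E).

{(12, 37, r), (38, 13, d), (38, 13, k), (38, 13, x), (38, 34, d), (38, 34, k), (38, 34, x)}

P ⋈ U (natural join on C): {(12, r, 18, 37), (38, c, 35, 13), (38, c, 35, 34), (38, d, 27, 13), (38, d, 27, 34), (38, k, 21, 13), (38, k, 21, 34), (38, x, 2, 13), (38, x, 2, 34)}
Apply σ_{B ≥ 13 and A ≠ 35}; surviving tuples: {(12, r, 18, 37), (38, d, 27, 13), (38, d, 27, 34), (38, k, 21, 13), (38, k, 21, 34), (38, x, 2, 13), (38, x, 2, 34)}
Keep only column(s) C, B, E: {(12, 37, r), (38, 13, d), (38, 13, k), (38, 13, x), (38, 34, d), (38, 34, k), (38, 34, x)}
Apply σ_{C ≤ B}; surviving tuples: {(16, 21, p), (21, 29, s), (6, 28, v)}
Taking the difference: {(12, 37, r), (38, 13, d), (38, 13, k), (38, 13, x), (38, 34, d), (38, 34, k), (38, 34, x)}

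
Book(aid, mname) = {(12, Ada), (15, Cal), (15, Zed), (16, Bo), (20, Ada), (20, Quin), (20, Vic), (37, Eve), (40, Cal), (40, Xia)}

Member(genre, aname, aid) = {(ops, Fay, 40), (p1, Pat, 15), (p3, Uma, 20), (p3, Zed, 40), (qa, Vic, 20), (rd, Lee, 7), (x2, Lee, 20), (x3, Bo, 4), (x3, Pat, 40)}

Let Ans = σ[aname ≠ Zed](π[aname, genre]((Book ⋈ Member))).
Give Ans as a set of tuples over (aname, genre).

Joining Book and Member on aid yields {(15, Cal, p1, Pat), (15, Zed, p1, Pat), (20, Ada, p3, Uma), (20, Ada, qa, Vic), (20, Ada, x2, Lee), (20, Quin, p3, Uma), (20, Quin, qa, Vic), (20, Quin, x2, Lee), (20, Vic, p3, Uma), (20, Vic, qa, Vic), (20, Vic, x2, Lee), (40, Cal, ops, Fay), (40, Cal, p3, Zed), (40, Cal, x3, Pat), (40, Xia, ops, Fay), (40, Xia, p3, Zed), (40, Xia, x3, Pat)}.
Keep only column(s) aname, genre (10 duplicate(s) eliminated): {(Fay, ops), (Lee, x2), (Pat, p1), (Pat, x3), (Uma, p3), (Vic, qa), (Zed, p3)}
Apply σ_{aname ≠ Zed}; surviving tuples: {(Fay, ops), (Lee, x2), (Pat, p1), (Pat, x3), (Uma, p3), (Vic, qa)}

{(Fay, ops), (Lee, x2), (Pat, p1), (Pat, x3), (Uma, p3), (Vic, qa)}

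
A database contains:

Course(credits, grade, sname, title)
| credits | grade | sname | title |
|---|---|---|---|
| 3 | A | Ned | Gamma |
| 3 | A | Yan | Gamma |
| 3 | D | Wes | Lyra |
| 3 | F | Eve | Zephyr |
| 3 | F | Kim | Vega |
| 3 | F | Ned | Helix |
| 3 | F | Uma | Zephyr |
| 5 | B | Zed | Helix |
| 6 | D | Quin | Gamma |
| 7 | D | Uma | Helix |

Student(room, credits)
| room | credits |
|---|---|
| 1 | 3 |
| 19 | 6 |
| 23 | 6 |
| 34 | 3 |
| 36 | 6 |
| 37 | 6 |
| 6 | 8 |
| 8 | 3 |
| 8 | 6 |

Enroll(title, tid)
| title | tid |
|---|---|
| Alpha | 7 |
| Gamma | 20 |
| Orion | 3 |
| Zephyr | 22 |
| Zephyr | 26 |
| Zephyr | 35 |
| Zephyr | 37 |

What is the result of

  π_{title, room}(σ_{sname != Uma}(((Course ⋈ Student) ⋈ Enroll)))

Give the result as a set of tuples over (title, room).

{(Gamma, 1), (Gamma, 19), (Gamma, 23), (Gamma, 34), (Gamma, 36), (Gamma, 37), (Gamma, 8), (Zephyr, 1), (Zephyr, 34), (Zephyr, 8)}

Course ⋈ Student (natural join on credits): {(3, A, Ned, Gamma, 1), (3, A, Ned, Gamma, 34), (3, A, Ned, Gamma, 8), (3, A, Yan, Gamma, 1), (3, A, Yan, Gamma, 34), (3, A, Yan, Gamma, 8), (3, D, Wes, Lyra, 1), (3, D, Wes, Lyra, 34), (3, D, Wes, Lyra, 8), (3, F, Eve, Zephyr, 1), (3, F, Eve, Zephyr, 34), (3, F, Eve, Zephyr, 8), (3, F, Kim, Vega, 1), (3, F, Kim, Vega, 34), (3, F, Kim, Vega, 8), (3, F, Ned, Helix, 1), (3, F, Ned, Helix, 34), (3, F, Ned, Helix, 8), (3, F, Uma, Zephyr, 1), (3, F, Uma, Zephyr, 34), (3, F, Uma, Zephyr, 8), (6, D, Quin, Gamma, 19), (6, D, Quin, Gamma, 23), (6, D, Quin, Gamma, 36), (6, D, Quin, Gamma, 37), (6, D, Quin, Gamma, 8)}
(Course ⋈ Student) ⋈ Enroll (natural join on title): {(3, A, Ned, Gamma, 1, 20), (3, A, Ned, Gamma, 34, 20), (3, A, Ned, Gamma, 8, 20), (3, A, Yan, Gamma, 1, 20), (3, A, Yan, Gamma, 34, 20), (3, A, Yan, Gamma, 8, 20), (3, F, Eve, Zephyr, 1, 22), (3, F, Eve, Zephyr, 1, 26), (3, F, Eve, Zephyr, 1, 35), (3, F, Eve, Zephyr, 1, 37), (3, F, Eve, Zephyr, 34, 22), (3, F, Eve, Zephyr, 34, 26), (3, F, Eve, Zephyr, 34, 35), (3, F, Eve, Zephyr, 34, 37), (3, F, Eve, Zephyr, 8, 22), (3, F, Eve, Zephyr, 8, 26), (3, F, Eve, Zephyr, 8, 35), (3, F, Eve, Zephyr, 8, 37), (3, F, Uma, Zephyr, 1, 22), (3, F, Uma, Zephyr, 1, 26), (3, F, Uma, Zephyr, 1, 35), (3, F, Uma, Zephyr, 1, 37), (3, F, Uma, Zephyr, 34, 22), (3, F, Uma, Zephyr, 34, 26), (3, F, Uma, Zephyr, 34, 35), (3, F, Uma, Zephyr, 34, 37), (3, F, Uma, Zephyr, 8, 22), (3, F, Uma, Zephyr, 8, 26), (3, F, Uma, Zephyr, 8, 35), (3, F, Uma, Zephyr, 8, 37), (6, D, Quin, Gamma, 19, 20), (6, D, Quin, Gamma, 23, 20), (6, D, Quin, Gamma, 36, 20), (6, D, Quin, Gamma, 37, 20), (6, D, Quin, Gamma, 8, 20)}
Filtering on sname != Uma leaves {(3, A, Ned, Gamma, 1, 20), (3, A, Ned, Gamma, 34, 20), (3, A, Ned, Gamma, 8, 20), (3, A, Yan, Gamma, 1, 20), (3, A, Yan, Gamma, 34, 20), (3, A, Yan, Gamma, 8, 20), (3, F, Eve, Zephyr, 1, 22), (3, F, Eve, Zephyr, 1, 26), (3, F, Eve, Zephyr, 1, 35), (3, F, Eve, Zephyr, 1, 37), (3, F, Eve, Zephyr, 34, 22), (3, F, Eve, Zephyr, 34, 26), (3, F, Eve, Zephyr, 34, 35), (3, F, Eve, Zephyr, 34, 37), (3, F, Eve, Zephyr, 8, 22), (3, F, Eve, Zephyr, 8, 26), (3, F, Eve, Zephyr, 8, 35), (3, F, Eve, Zephyr, 8, 37), (6, D, Quin, Gamma, 19, 20), (6, D, Quin, Gamma, 23, 20), (6, D, Quin, Gamma, 36, 20), (6, D, Quin, Gamma, 37, 20), (6, D, Quin, Gamma, 8, 20)}.
Keep only column(s) title, room (13 duplicate(s) eliminated): {(Gamma, 1), (Gamma, 19), (Gamma, 23), (Gamma, 34), (Gamma, 36), (Gamma, 37), (Gamma, 8), (Zephyr, 1), (Zephyr, 34), (Zephyr, 8)}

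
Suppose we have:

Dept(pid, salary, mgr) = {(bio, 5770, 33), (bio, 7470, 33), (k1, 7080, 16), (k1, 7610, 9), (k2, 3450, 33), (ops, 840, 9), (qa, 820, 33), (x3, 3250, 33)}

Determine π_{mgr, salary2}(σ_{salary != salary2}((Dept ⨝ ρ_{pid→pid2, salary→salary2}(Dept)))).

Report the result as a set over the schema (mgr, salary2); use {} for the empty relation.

{(33, 3250), (33, 3450), (33, 5770), (33, 7470), (33, 820), (9, 7610), (9, 840)}

ρ[pid→pid2, salary→salary2]: schema becomes (pid2, salary2, mgr); tuples unchanged.
Natural join on mgr: {(bio, 5770, 33, bio, 5770), (bio, 5770, 33, bio, 7470), (bio, 5770, 33, k2, 3450), (bio, 5770, 33, qa, 820), (bio, 5770, 33, x3, 3250), (bio, 7470, 33, bio, 5770), (bio, 7470, 33, bio, 7470), (bio, 7470, 33, k2, 3450), (bio, 7470, 33, qa, 820), (bio, 7470, 33, x3, 3250), (k1, 7080, 16, k1, 7080), (k1, 7610, 9, k1, 7610), (k1, 7610, 9, ops, 840), (k2, 3450, 33, bio, 5770), (k2, 3450, 33, bio, 7470), (k2, 3450, 33, k2, 3450), (k2, 3450, 33, qa, 820), (k2, 3450, 33, x3, 3250), (ops, 840, 9, k1, 7610), (ops, 840, 9, ops, 840), (qa, 820, 33, bio, 5770), (qa, 820, 33, bio, 7470), (qa, 820, 33, k2, 3450), (qa, 820, 33, qa, 820), (qa, 820, 33, x3, 3250), (x3, 3250, 33, bio, 5770), (x3, 3250, 33, bio, 7470), (x3, 3250, 33, k2, 3450), (x3, 3250, 33, qa, 820), (x3, 3250, 33, x3, 3250)}
Filtering on salary != salary2 leaves {(bio, 5770, 33, bio, 7470), (bio, 5770, 33, k2, 3450), (bio, 5770, 33, qa, 820), (bio, 5770, 33, x3, 3250), (bio, 7470, 33, bio, 5770), (bio, 7470, 33, k2, 3450), (bio, 7470, 33, qa, 820), (bio, 7470, 33, x3, 3250), (k1, 7610, 9, ops, 840), (k2, 3450, 33, bio, 5770), (k2, 3450, 33, bio, 7470), (k2, 3450, 33, qa, 820), (k2, 3450, 33, x3, 3250), (ops, 840, 9, k1, 7610), (qa, 820, 33, bio, 5770), (qa, 820, 33, bio, 7470), (qa, 820, 33, k2, 3450), (qa, 820, 33, x3, 3250), (x3, 3250, 33, bio, 5770), (x3, 3250, 33, bio, 7470), (x3, 3250, 33, k2, 3450), (x3, 3250, 33, qa, 820)}.
Keep only column(s) mgr, salary2 (15 duplicate(s) eliminated): {(33, 3250), (33, 3450), (33, 5770), (33, 7470), (33, 820), (9, 7610), (9, 840)}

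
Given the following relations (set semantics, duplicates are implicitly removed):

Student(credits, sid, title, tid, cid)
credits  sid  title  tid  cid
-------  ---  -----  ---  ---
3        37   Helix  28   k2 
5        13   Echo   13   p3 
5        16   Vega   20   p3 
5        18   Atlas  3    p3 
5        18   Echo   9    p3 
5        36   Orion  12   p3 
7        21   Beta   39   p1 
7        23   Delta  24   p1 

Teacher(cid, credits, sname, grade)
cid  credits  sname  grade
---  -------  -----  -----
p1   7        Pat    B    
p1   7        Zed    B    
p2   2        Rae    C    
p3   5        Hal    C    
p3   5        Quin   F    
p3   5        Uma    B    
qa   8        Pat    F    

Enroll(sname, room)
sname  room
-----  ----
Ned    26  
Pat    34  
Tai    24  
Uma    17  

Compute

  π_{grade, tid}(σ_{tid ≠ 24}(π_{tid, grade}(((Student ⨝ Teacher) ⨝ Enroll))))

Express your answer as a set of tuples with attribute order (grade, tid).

{(B, 12), (B, 13), (B, 20), (B, 3), (B, 39), (B, 9)}

Student ⋈ Teacher (natural join on credits, cid): {(5, 13, Echo, 13, p3, Hal, C), (5, 13, Echo, 13, p3, Quin, F), (5, 13, Echo, 13, p3, Uma, B), (5, 16, Vega, 20, p3, Hal, C), (5, 16, Vega, 20, p3, Quin, F), (5, 16, Vega, 20, p3, Uma, B), (5, 18, Atlas, 3, p3, Hal, C), (5, 18, Atlas, 3, p3, Quin, F), (5, 18, Atlas, 3, p3, Uma, B), (5, 18, Echo, 9, p3, Hal, C), (5, 18, Echo, 9, p3, Quin, F), (5, 18, Echo, 9, p3, Uma, B), (5, 36, Orion, 12, p3, Hal, C), (5, 36, Orion, 12, p3, Quin, F), (5, 36, Orion, 12, p3, Uma, B), (7, 21, Beta, 39, p1, Pat, B), (7, 21, Beta, 39, p1, Zed, B), (7, 23, Delta, 24, p1, Pat, B), (7, 23, Delta, 24, p1, Zed, B)}
(Student ⨝ Teacher) ⋈ Enroll (natural join on sname): {(5, 13, Echo, 13, p3, Uma, B, 17), (5, 16, Vega, 20, p3, Uma, B, 17), (5, 18, Atlas, 3, p3, Uma, B, 17), (5, 18, Echo, 9, p3, Uma, B, 17), (5, 36, Orion, 12, p3, Uma, B, 17), (7, 21, Beta, 39, p1, Pat, B, 34), (7, 23, Delta, 24, p1, Pat, B, 34)}
π_{tid, grade} gives {(12, B), (13, B), (20, B), (24, B), (3, B), (39, B), (9, B)}.
σ[tid ≠ 24]: keep tuples satisfying tid ≠ 24 → {(12, B), (13, B), (20, B), (3, B), (39, B), (9, B)}
π_{grade, tid} gives {(B, 12), (B, 13), (B, 20), (B, 3), (B, 39), (B, 9)}.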